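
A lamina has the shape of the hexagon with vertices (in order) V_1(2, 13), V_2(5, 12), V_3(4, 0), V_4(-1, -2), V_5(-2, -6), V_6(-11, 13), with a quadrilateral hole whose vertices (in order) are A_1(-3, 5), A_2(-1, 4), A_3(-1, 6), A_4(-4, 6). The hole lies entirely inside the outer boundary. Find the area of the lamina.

174.5

Outer boundary:
Apply the surveyor's formula: 2A = Σ (x_i·y_{i+1} − x_{i+1}·y_i), indices taken mod 6.
Σ = (-41) + (-48) + (-8) + (2) + (-92) + (-169) = -356
Area = |Σ|/2 = 178.
Hole:
Σ = (-7) + (-2) + (18) + (-2) = 7
Area = |Σ|/2 = 3.5.
Net area = 178 − 3.5 = 174.5.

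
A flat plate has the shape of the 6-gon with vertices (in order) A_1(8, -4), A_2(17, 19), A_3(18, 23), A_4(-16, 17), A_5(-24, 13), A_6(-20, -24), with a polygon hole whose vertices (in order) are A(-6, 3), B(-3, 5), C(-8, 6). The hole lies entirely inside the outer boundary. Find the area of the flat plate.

1119

Outer boundary:
Cross-terms: 220, 49, 674, 200, 836, 272  ⇒  Σ = 2251
Area = |Σ|/2 = 1125.5.
Hole:
Apply Gauss's area formula: 2A = Σ (x_i·y_{i+1} − x_{i+1}·y_i), indices taken mod 3.
Cross-terms: -21, 22, 12  ⇒  Σ = 13
Area = |Σ|/2 = 6.5.
Net area = 1125.5 − 6.5 = 1119.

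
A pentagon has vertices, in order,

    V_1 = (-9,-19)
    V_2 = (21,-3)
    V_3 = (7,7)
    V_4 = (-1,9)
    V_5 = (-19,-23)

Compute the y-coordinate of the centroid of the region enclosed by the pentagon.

-127/23

Apply the surveyor's formula. First the cross-terms c_i = x_i·y_{i+1} − x_{i+1}·y_i:
  426, 168, 70, 194, 154  ⇒  2A = 1012, A = 506.
Then Σ (y_i + y_{i+1})·c_i = -16764, so ȳ = -16764 / (6·506) = -127/23.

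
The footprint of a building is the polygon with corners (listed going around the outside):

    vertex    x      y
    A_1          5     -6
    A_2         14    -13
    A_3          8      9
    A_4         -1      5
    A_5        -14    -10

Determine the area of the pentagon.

256

Apply the surveyor's formula: 2A = Σ (x_i·y_{i+1} − x_{i+1}·y_i), indices taken mod 5.
Σ = (19) + (230) + (49) + (80) + (134) = 512
Area = |Σ|/2 = 256.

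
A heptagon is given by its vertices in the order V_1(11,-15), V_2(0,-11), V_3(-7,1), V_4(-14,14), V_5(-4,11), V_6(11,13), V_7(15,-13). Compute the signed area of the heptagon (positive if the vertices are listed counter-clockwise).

-486.5

Apply the shoelace (surveyor's) formula: 2A = Σ (x_i·y_{i+1} − x_{i+1}·y_i), indices taken mod 7.
Σ = (-121) + (-77) + (-84) + (-98) + (-173) + (-338) + (-82) = -973
Signed area = Σ/2 = -486.5 (negative ⇒ clockwise traversal).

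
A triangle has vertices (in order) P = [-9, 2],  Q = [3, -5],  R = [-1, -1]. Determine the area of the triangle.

Apply the shoelace (surveyor's) formula: 2A = Σ (x_i·y_{i+1} − x_{i+1}·y_i), indices taken mod 3.
Cross-terms: 39, -8, -11  ⇒  Σ = 20
Area = |Σ|/2 = 10.

10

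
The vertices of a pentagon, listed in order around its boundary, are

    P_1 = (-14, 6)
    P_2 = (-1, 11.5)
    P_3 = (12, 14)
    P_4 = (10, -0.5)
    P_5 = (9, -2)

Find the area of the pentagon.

221.25

Σ = (-155) + (-152) + (-146) + (-15.5) + (26) = -442.5
Area = |Σ|/2 = 221.25.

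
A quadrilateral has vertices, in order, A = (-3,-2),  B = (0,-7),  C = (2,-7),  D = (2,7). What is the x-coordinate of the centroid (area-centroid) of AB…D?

Apply the surveyor's formula. First the cross-terms c_i = x_i·y_{i+1} − x_{i+1}·y_i:
  21, 14, 28, 17  ⇒  2A = 80, A = 40.
Then Σ (x_i + x_{i+1})·c_i = 60, so x̄ = 60 / (6·40) = 0.25.

0.25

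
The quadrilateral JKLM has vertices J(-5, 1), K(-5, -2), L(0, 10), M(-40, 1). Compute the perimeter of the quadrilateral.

|JK| = √((0)² + (-3)²) = √9 = 3
|KL| = √((5)² + (12)²) = √169 = 13
|LM| = √((-40)² + (-9)²) = √1681 = 41
|MJ| = √((35)² + (0)²) = √1225 = 35
Perimeter = 3 + 13 + 41 + 35 = 92.

92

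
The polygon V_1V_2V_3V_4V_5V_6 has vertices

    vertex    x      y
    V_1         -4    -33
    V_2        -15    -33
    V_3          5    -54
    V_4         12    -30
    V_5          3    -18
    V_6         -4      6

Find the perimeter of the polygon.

|V_1V_2| = √((-11)² + (0)²) = √121 = 11
|V_2V_3| = √((20)² + (-21)²) = √841 = 29
|V_3V_4| = √((7)² + (24)²) = √625 = 25
|V_4V_5| = √((-9)² + (12)²) = √225 = 15
|V_5V_6| = √((-7)² + (24)²) = √625 = 25
|V_6V_1| = √((0)² + (-39)²) = √1521 = 39
Perimeter = 11 + 29 + 25 + 15 + 25 + 39 = 144.

144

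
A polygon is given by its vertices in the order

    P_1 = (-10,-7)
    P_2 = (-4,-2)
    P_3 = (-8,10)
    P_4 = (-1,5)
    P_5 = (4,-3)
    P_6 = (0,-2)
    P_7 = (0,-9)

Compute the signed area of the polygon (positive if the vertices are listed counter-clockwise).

-104.5

Apply the surveyor's formula: 2A = Σ (x_i·y_{i+1} − x_{i+1}·y_i), indices taken mod 7.
Σ = (-8) + (-56) + (-30) + (-17) + (-8) + (0) + (-90) = -209
Signed area = Σ/2 = -104.5 (negative ⇒ clockwise traversal).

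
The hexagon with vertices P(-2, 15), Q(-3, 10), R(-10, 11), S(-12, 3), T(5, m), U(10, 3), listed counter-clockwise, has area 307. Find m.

-12

Write out the shoelace sum; only the two edges meeting at T involve m:
2·Area = [((-12)·m − 5·3) + (5·3 − 10·m)] + 350
       = -22·m + 350 = 614
⇒ m = -12.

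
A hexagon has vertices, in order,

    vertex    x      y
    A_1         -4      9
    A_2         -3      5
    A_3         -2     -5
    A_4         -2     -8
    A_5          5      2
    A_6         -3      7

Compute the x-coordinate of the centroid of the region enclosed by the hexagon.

-5/116

Apply the shoelace (surveyor's) formula. First the cross-terms c_i = x_i·y_{i+1} − x_{i+1}·y_i:
  7, 25, 6, 36, 41, 1  ⇒  2A = 116, A = 58.
Then Σ (x_i + x_{i+1})·c_i = -15, so x̄ = -15 / (6·58) = -5/116.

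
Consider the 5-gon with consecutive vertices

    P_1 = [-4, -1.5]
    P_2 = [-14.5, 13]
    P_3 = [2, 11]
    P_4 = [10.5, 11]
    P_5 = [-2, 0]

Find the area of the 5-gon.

163.875

Σ = (-73.75) + (-185.5) + (-93.5) + (22) + (3) = -327.75
Area = |Σ|/2 = 163.875.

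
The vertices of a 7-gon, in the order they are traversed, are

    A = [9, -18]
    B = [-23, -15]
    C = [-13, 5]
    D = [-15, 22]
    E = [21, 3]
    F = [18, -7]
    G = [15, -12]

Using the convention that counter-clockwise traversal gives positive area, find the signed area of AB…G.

Apply the shoelace formula: 2A = Σ (x_i·y_{i+1} − x_{i+1}·y_i), indices taken mod 7.
Σ = (-549) + (-310) + (-211) + (-507) + (-201) + (-111) + (-162) = -2051
Signed area = Σ/2 = -1025.5 (negative ⇒ clockwise traversal).

-1025.5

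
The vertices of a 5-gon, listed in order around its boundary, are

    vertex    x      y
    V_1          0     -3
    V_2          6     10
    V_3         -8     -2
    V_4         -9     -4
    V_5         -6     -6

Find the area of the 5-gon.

Apply the shoelace (surveyor's) formula: 2A = Σ (x_i·y_{i+1} − x_{i+1}·y_i), indices taken mod 5.
V_1→V_2: (0)(10) − (6)(-3) = 18
V_2→V_3: (6)(-2) − (-8)(10) = 68
V_3→V_4: (-8)(-4) − (-9)(-2) = 14
V_4→V_5: (-9)(-6) − (-6)(-4) = 30
V_5→V_1: (-6)(-3) − (0)(-6) = 18
Σ = 148
Area = |Σ|/2 = 74.

74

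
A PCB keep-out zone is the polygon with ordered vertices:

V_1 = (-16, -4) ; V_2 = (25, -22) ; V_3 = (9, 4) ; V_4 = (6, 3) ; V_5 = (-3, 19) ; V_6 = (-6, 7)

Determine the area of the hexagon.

552.5

Apply Gauss's area formula: 2A = Σ (x_i·y_{i+1} − x_{i+1}·y_i), indices taken mod 6.
Σ = (452) + (298) + (3) + (123) + (93) + (136) = 1105
Area = |Σ|/2 = 552.5.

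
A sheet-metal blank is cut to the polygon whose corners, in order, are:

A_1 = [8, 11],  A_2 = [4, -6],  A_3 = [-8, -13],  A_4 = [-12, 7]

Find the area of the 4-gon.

Σ = (-92) + (-100) + (-212) + (-188) = -592
Area = |Σ|/2 = 296.

296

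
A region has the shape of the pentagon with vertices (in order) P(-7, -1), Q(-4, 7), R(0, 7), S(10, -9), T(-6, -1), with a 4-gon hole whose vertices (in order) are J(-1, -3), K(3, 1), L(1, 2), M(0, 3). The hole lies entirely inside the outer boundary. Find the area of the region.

Outer boundary:
Apply the shoelace (surveyor's) formula: 2A = Σ (x_i·y_{i+1} − x_{i+1}·y_i), indices taken mod 5.
Cross-terms: -53, -28, -70, -64, -1  ⇒  Σ = -216
Area = |Σ|/2 = 108.
Hole:
J→K: (-1)(1) − (3)(-3) = 8
K→L: (3)(2) − (1)(1) = 5
L→M: (1)(3) − (0)(2) = 3
M→J: (0)(-3) − (-1)(3) = 3
Σ = 19
Area = |Σ|/2 = 9.5.
Net area = 108 − 9.5 = 98.5.

98.5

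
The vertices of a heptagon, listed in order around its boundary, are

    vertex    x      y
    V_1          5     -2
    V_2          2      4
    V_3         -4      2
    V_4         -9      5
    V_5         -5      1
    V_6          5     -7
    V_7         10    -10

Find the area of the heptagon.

69

Cross-terms: 24, 20, -2, 16, 30, 20, 30  ⇒  Σ = 138
Area = |Σ|/2 = 69.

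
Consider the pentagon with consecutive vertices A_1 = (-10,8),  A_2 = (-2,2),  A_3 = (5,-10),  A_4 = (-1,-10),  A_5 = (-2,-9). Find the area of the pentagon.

85.5

Apply the shoelace formula: 2A = Σ (x_i·y_{i+1} − x_{i+1}·y_i), indices taken mod 5.
A_1→A_2: (-10)(2) − (-2)(8) = -4
A_2→A_3: (-2)(-10) − (5)(2) = 10
A_3→A_4: (5)(-10) − (-1)(-10) = -60
A_4→A_5: (-1)(-9) − (-2)(-10) = -11
A_5→A_1: (-2)(8) − (-10)(-9) = -106
Σ = -171
Area = |Σ|/2 = 85.5.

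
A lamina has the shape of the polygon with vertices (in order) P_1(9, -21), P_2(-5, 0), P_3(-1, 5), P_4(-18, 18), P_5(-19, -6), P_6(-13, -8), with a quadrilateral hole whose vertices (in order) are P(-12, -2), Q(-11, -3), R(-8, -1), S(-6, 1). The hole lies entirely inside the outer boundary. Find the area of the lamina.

Outer boundary:
Apply Gauss's area formula: 2A = Σ (x_i·y_{i+1} − x_{i+1}·y_i), indices taken mod 6.
P_1→P_2: (9)(0) − (-5)(-21) = -105
P_2→P_3: (-5)(5) − (-1)(0) = -25
P_3→P_4: (-1)(18) − (-18)(5) = 72
P_4→P_5: (-18)(-6) − (-19)(18) = 450
P_5→P_6: (-19)(-8) − (-13)(-6) = 74
P_6→P_1: (-13)(-21) − (9)(-8) = 345
Σ = 811
Area = |Σ|/2 = 405.5.
Hole:
Apply Gauss's area formula: 2A = Σ (x_i·y_{i+1} − x_{i+1}·y_i), indices taken mod 4.
Σ = (14) + (-13) + (-14) + (24) = 11
Area = |Σ|/2 = 5.5.
Net area = 405.5 − 5.5 = 400.

400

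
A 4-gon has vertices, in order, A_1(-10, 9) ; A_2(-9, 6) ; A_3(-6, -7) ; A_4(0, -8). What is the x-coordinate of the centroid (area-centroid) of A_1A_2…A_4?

-343/66

Apply the shoelace formula. First the cross-terms c_i = x_i·y_{i+1} − x_{i+1}·y_i:
  21, 99, 48, -80  ⇒  2A = 88, A = 44.
Then Σ (x_i + x_{i+1})·c_i = -1372, so x̄ = -1372 / (6·44) = -343/66.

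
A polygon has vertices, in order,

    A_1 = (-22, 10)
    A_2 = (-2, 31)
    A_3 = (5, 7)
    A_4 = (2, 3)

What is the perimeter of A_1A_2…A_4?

84

|A_1A_2| = √((20)² + (21)²) = √841 = 29
|A_2A_3| = √((7)² + (-24)²) = √625 = 25
|A_3A_4| = √((-3)² + (-4)²) = √25 = 5
|A_4A_1| = √((-24)² + (7)²) = √625 = 25
Perimeter = 29 + 25 + 5 + 25 = 84.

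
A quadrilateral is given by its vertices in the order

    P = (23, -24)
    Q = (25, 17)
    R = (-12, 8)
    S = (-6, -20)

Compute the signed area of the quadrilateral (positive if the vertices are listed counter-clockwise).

Apply the shoelace (surveyor's) formula: 2A = Σ (x_i·y_{i+1} − x_{i+1}·y_i), indices taken mod 4.
Σ = (991) + (404) + (288) + (604) = 2287
Signed area = Σ/2 = 1143.5 (positive ⇒ counter-clockwise traversal).

1143.5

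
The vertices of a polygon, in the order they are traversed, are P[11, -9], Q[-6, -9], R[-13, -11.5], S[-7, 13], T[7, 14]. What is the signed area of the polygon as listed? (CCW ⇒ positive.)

Apply Gauss's area formula: 2A = Σ (x_i·y_{i+1} − x_{i+1}·y_i), indices taken mod 5.
Cross-terms: -153, -48, -249.5, -189, -217  ⇒  Σ = -856.5
Signed area = Σ/2 = -428.25 (negative ⇒ clockwise traversal).

-428.25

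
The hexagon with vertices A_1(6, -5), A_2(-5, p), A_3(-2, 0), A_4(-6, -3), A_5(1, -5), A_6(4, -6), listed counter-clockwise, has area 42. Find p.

Write out the shoelace sum; only the two edges meeting at A_2 involve p:
2·Area = [(6·p − (-5)·(-5)) + ((-5)·0 − (-2)·p)] + 69
       = 8·p + 44 = 84
⇒ p = 5.

5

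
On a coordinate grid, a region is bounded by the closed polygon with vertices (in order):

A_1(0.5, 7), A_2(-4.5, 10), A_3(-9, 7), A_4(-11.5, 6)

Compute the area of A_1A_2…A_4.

19

Apply Gauss's area formula: 2A = Σ (x_i·y_{i+1} − x_{i+1}·y_i), indices taken mod 4.
Σ = (36.5) + (58.5) + (26.5) + (-83.5) = 38
Area = |Σ|/2 = 19.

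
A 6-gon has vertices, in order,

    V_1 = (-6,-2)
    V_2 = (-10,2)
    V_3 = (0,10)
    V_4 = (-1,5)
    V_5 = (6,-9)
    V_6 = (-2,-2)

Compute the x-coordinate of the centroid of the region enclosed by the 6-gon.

Apply the surveyor's formula. First the cross-terms c_i = x_i·y_{i+1} − x_{i+1}·y_i:
  -32, -100, 10, -21, -30, -8  ⇒  2A = -181, A = -90.5.
Then Σ (x_i + x_{i+1})·c_i = 1341, so x̄ = 1341 / (6·(-90.5)) = -447/181.

-447/181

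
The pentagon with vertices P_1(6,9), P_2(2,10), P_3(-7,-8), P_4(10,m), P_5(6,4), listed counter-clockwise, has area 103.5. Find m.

The doubled signed area Σ (x_i y_{i+1} − x_{i+1} y_i) is linear in m.
With m=0 it equals 246; the coefficient of m is -13 (from the two edges through P_4).
So -13·m + 246 = 2·103.5 = 207 ⇒ m = 3.

3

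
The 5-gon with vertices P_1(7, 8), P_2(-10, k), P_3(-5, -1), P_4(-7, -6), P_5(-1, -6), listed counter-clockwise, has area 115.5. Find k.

4

Write out the shoelace sum; only the two edges meeting at P_2 involve k:
2·Area = [(7·k − (-10)·8) + ((-10)·(-1) − (-5)·k)] + 93
       = 12·k + 183 = 231
⇒ k = 4.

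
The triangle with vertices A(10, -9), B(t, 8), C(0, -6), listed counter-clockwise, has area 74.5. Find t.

3

The doubled signed area Σ (x_i y_{i+1} − x_{i+1} y_i) is linear in t.
With t=0 it equals 140; the coefficient of t is 3 (from the two edges through B).
So 3·t + 140 = 2·74.5 = 149 ⇒ t = 3.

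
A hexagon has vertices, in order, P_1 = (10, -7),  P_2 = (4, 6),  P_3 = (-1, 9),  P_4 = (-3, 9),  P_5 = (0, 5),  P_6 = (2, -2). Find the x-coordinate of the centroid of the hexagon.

461/129

Apply Gauss's area formula. First the cross-terms c_i = x_i·y_{i+1} − x_{i+1}·y_i:
  88, 42, 18, -15, -10, 6  ⇒  2A = 129, A = 64.5.
Then Σ (x_i + x_{i+1})·c_i = 1383, so x̄ = 1383 / (6·64.5) = 461/129.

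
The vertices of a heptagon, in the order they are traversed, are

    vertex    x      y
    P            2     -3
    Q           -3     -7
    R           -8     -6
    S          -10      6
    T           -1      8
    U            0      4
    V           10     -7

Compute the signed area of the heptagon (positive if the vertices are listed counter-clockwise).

-151.5

Σ = (-23) + (-38) + (-108) + (-74) + (-4) + (-40) + (-16) = -303
Signed area = Σ/2 = -151.5 (negative ⇒ clockwise traversal).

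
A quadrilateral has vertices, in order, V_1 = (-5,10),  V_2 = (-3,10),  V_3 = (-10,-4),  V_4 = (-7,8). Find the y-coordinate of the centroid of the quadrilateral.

350/69

Apply the shoelace (surveyor's) formula. First the cross-terms c_i = x_i·y_{i+1} − x_{i+1}·y_i:
  -20, 112, -108, -30  ⇒  2A = -46, A = -23.
Then Σ (y_i + y_{i+1})·c_i = -700, so ȳ = -700 / (6·(-23)) = 350/69.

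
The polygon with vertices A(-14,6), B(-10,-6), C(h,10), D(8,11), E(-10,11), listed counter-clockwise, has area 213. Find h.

10

Write out the shoelace sum; only the two edges meeting at C involve h:
2·Area = [((-10)·10 − h·(-6)) + (h·11 − 8·10)] + 436
       = 17·h + 256 = 426
⇒ h = 10.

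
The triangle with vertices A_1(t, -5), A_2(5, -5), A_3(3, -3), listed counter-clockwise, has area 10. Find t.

-5

The doubled signed area Σ (x_i y_{i+1} − x_{i+1} y_i) is linear in t.
With t=0 it equals 10; the coefficient of t is -2 (from the two edges through A_1).
So -2·t + 10 = 2·10 = 20 ⇒ t = -5.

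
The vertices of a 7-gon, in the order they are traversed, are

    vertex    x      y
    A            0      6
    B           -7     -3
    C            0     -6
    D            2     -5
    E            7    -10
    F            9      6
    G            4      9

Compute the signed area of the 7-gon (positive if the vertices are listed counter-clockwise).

Σ = (42) + (42) + (12) + (15) + (132) + (57) + (24) = 324
Signed area = Σ/2 = 162 (positive ⇒ counter-clockwise traversal).

162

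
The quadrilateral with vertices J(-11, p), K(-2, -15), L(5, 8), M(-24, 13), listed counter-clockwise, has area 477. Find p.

The doubled signed area Σ (x_i y_{i+1} − x_{i+1} y_i) is linear in p.
With p=0 it equals 624; the coefficient of p is -22 (from the two edges through J).
So -22·p + 624 = 2·477 = 954 ⇒ p = -15.

-15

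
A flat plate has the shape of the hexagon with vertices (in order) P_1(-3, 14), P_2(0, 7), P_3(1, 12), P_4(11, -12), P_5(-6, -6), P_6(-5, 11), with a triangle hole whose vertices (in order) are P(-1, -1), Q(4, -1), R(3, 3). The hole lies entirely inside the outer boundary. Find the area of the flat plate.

211.5

Outer boundary:
Apply the shoelace (surveyor's) formula: 2A = Σ (x_i·y_{i+1} − x_{i+1}·y_i), indices taken mod 6.
Cross-terms: -21, -7, -144, -138, -96, -37  ⇒  Σ = -443
Area = |Σ|/2 = 221.5.
Hole:
Σ = (5) + (15) + (0) = 20
Area = |Σ|/2 = 10.
Net area = 221.5 − 10 = 211.5.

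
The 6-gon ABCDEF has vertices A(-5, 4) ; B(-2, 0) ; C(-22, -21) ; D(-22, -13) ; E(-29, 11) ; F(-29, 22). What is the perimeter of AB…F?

|AB| = √((3)² + (-4)²) = √25 = 5
|BC| = √((-20)² + (-21)²) = √841 = 29
|CD| = √((0)² + (8)²) = √64 = 8
|DE| = √((-7)² + (24)²) = √625 = 25
|EF| = √((0)² + (11)²) = √121 = 11
|FA| = √((24)² + (-18)²) = √900 = 30
Perimeter = 5 + 29 + 8 + 25 + 11 + 30 = 108.

108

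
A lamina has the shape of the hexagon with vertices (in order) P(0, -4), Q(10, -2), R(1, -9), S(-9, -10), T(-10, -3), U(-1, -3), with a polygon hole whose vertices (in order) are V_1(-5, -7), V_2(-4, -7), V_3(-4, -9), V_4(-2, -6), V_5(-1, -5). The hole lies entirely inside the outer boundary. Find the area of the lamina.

87

Outer boundary:
Apply the surveyor's formula: 2A = Σ (x_i·y_{i+1} − x_{i+1}·y_i), indices taken mod 6.
Σ = (40) + (-88) + (-91) + (-73) + (27) + (4) = -181
Area = |Σ|/2 = 90.5.
Hole:
Apply Gauss's area formula: 2A = Σ (x_i·y_{i+1} − x_{i+1}·y_i), indices taken mod 5.
Σ = (7) + (8) + (6) + (4) + (-18) = 7
Area = |Σ|/2 = 3.5.
Net area = 90.5 − 3.5 = 87.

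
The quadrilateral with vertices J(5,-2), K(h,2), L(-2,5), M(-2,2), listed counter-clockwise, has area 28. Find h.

6

The doubled signed area Σ (x_i y_{i+1} − x_{i+1} y_i) is linear in h.
With h=0 it equals 14; the coefficient of h is 7 (from the two edges through K).
So 7·h + 14 = 2·28 = 56 ⇒ h = 6.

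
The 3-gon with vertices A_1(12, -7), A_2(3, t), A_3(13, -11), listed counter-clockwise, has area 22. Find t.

The doubled signed area Σ (x_i y_{i+1} − x_{i+1} y_i) is linear in t.
With t=0 it equals 29; the coefficient of t is -1 (from the two edges through A_2).
So -1·t + 29 = 2·22 = 44 ⇒ t = -15.

-15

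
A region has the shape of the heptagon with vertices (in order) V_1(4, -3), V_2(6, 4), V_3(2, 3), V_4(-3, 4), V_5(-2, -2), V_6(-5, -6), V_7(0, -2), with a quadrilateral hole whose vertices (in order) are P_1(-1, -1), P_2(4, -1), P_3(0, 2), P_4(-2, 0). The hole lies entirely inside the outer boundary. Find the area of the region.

Outer boundary:
Apply Gauss's area formula: 2A = Σ (x_i·y_{i+1} − x_{i+1}·y_i), indices taken mod 7.
Cross-terms: 34, 10, 17, 14, 2, 10, 8  ⇒  Σ = 95
Area = |Σ|/2 = 47.5.
Hole:
Cross-terms: 5, 8, 4, 2  ⇒  Σ = 19
Area = |Σ|/2 = 9.5.
Net area = 47.5 − 9.5 = 38.

38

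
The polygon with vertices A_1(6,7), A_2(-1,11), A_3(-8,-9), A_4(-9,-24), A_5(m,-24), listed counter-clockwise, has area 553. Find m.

15

The doubled signed area Σ (x_i y_{i+1} − x_{i+1} y_i) is linear in m.
With m=0 it equals 641; the coefficient of m is 31 (from the two edges through A_5).
So 31·m + 641 = 2·553 = 1106 ⇒ m = 15.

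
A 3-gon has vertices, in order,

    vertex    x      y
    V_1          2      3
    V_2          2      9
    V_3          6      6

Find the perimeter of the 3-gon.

16

|V_1V_2| = √((0)² + (6)²) = √36 = 6
|V_2V_3| = √((4)² + (-3)²) = √25 = 5
|V_3V_1| = √((-4)² + (-3)²) = √25 = 5
Perimeter = 6 + 5 + 5 = 16.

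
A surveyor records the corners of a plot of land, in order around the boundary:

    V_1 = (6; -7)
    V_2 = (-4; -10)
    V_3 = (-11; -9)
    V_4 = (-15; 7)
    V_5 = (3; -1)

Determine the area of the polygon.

Apply Gauss's area formula: 2A = Σ (x_i·y_{i+1} − x_{i+1}·y_i), indices taken mod 5.
Cross-terms: -88, -74, -212, -6, -15  ⇒  Σ = -395
Area = |Σ|/2 = 197.5.

197.5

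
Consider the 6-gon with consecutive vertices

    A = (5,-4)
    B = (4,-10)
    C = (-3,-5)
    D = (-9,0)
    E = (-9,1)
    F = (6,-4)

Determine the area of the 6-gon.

56

Apply the surveyor's formula: 2A = Σ (x_i·y_{i+1} − x_{i+1}·y_i), indices taken mod 6.
Σ = (-34) + (-50) + (-45) + (-9) + (30) + (-4) = -112
Area = |Σ|/2 = 56.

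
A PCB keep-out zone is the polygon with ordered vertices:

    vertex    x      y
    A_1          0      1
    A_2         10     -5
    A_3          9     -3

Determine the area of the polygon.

7

Σ = (-10) + (15) + (9) = 14
Area = |Σ|/2 = 7.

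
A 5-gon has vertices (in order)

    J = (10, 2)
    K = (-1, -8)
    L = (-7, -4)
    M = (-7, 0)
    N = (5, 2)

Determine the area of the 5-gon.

Cross-terms: -78, -52, -28, -14, -10  ⇒  Σ = -182
Area = |Σ|/2 = 91.

91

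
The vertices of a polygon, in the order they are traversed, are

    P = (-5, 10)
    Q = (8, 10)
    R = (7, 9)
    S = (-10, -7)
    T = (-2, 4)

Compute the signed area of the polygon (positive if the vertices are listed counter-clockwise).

Σ = (-130) + (2) + (41) + (-54) + (0) = -141
Signed area = Σ/2 = -70.5 (negative ⇒ clockwise traversal).

-70.5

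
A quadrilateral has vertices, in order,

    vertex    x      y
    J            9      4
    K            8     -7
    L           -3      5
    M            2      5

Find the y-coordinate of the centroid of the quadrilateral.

Apply the surveyor's formula. First the cross-terms c_i = x_i·y_{i+1} − x_{i+1}·y_i:
  -95, 19, -25, -37  ⇒  2A = -138, A = -69.
Then Σ (y_i + y_{i+1})·c_i = -336, so ȳ = -336 / (6·(-69)) = 56/69.

56/69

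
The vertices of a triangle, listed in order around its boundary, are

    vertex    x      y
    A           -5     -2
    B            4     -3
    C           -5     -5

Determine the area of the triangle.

13.5

A→B: (-5)(-3) − (4)(-2) = 23
B→C: (4)(-5) − (-5)(-3) = -35
C→A: (-5)(-2) − (-5)(-5) = -15
Σ = -27
Area = |Σ|/2 = 13.5.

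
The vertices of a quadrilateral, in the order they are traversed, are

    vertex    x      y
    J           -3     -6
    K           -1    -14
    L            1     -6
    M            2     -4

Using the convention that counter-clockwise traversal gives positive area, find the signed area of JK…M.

Apply the shoelace formula: 2A = Σ (x_i·y_{i+1} − x_{i+1}·y_i), indices taken mod 4.
Cross-terms: 36, 20, 8, -24  ⇒  Σ = 40
Signed area = Σ/2 = 20 (positive ⇒ counter-clockwise traversal).

20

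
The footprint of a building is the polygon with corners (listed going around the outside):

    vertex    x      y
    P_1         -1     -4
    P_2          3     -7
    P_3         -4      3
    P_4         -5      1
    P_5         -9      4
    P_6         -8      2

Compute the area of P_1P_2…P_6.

Apply the shoelace (surveyor's) formula: 2A = Σ (x_i·y_{i+1} − x_{i+1}·y_i), indices taken mod 6.
Cross-terms: 19, -19, 11, -11, 14, 34  ⇒  Σ = 48
Area = |Σ|/2 = 24.

24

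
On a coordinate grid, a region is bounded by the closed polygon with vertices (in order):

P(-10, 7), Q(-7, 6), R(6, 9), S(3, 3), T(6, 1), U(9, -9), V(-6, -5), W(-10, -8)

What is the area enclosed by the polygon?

Σ = (-11) + (-99) + (-9) + (-15) + (-63) + (-99) + (-2) + (-150) = -448
Area = |Σ|/2 = 224.

224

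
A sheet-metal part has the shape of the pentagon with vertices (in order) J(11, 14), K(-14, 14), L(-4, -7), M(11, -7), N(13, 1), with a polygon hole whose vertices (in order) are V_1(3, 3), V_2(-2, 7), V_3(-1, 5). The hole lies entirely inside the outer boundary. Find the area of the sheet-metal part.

Outer boundary:
Σ = (350) + (154) + (105) + (102) + (171) = 882
Area = |Σ|/2 = 441.
Hole:
V_1→V_2: (3)(7) − (-2)(3) = 27
V_2→V_3: (-2)(5) − (-1)(7) = -3
V_3→V_1: (-1)(3) − (3)(5) = -18
Σ = 6
Area = |Σ|/2 = 3.
Net area = 441 − 3 = 438.

438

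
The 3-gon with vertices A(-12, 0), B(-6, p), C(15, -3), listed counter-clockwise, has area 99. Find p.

The doubled signed area Σ (x_i y_{i+1} − x_{i+1} y_i) is linear in p.
With p=0 it equals -18; the coefficient of p is -27 (from the two edges through B).
So -27·p + -18 = 2·99 = 198 ⇒ p = -8.

-8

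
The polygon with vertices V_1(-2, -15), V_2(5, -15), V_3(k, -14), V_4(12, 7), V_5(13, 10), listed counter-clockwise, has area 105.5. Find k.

7

Write out the shoelace sum; only the two edges meeting at V_3 involve k:
2·Area = [(5·(-14) − k·(-15)) + (k·7 − 12·(-14))] + -41
       = 22·k + 57 = 211
⇒ k = 7.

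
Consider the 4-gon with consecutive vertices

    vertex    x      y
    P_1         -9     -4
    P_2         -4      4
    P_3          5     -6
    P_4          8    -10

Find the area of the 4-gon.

Apply the shoelace formula: 2A = Σ (x_i·y_{i+1} − x_{i+1}·y_i), indices taken mod 4.
Σ = (-52) + (4) + (-2) + (-122) = -172
Area = |Σ|/2 = 86.

86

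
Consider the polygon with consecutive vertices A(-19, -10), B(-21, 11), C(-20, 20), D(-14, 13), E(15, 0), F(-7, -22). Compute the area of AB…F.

736

Σ = (-419) + (-200) + (20) + (-195) + (-330) + (-348) = -1472
Area = |Σ|/2 = 736.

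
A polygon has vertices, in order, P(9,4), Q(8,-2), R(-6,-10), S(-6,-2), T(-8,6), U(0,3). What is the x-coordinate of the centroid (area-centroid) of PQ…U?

Apply Gauss's area formula. First the cross-terms c_i = x_i·y_{i+1} − x_{i+1}·y_i:
  -50, -92, -48, -52, -24, -27  ⇒  2A = -293, A = -146.5.
Then Σ (x_i + x_{i+1})·c_i = 219, so x̄ = 219 / (6·(-146.5)) = -73/293.

-73/293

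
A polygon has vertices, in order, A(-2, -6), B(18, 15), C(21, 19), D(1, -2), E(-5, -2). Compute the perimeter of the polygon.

|AB| = √((20)² + (21)²) = √841 = 29
|BC| = √((3)² + (4)²) = √25 = 5
|CD| = √((-20)² + (-21)²) = √841 = 29
|DE| = √((-6)² + (0)²) = √36 = 6
|EA| = √((3)² + (-4)²) = √25 = 5
Perimeter = 29 + 5 + 29 + 6 + 5 = 74.

74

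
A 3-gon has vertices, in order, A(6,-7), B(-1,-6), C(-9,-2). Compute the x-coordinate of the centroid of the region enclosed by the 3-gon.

-4/3

Apply the shoelace (surveyor's) formula. First the cross-terms c_i = x_i·y_{i+1} − x_{i+1}·y_i:
  -43, -52, 75  ⇒  2A = -20, A = -10.
Then Σ (x_i + x_{i+1})·c_i = 80, so x̄ = 80 / (6·(-10)) = -4/3.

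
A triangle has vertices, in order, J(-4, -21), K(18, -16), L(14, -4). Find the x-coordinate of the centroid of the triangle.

Apply the surveyor's formula. First the cross-terms c_i = x_i·y_{i+1} − x_{i+1}·y_i:
  442, 152, -310  ⇒  2A = 284, A = 142.
Then Σ (x_i + x_{i+1})·c_i = 7952, so x̄ = 7952 / (6·142) = 28/3.

28/3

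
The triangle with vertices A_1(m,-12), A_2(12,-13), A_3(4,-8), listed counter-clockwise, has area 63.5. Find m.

-15

Write out the shoelace sum; only the two edges meeting at A_1 involve m:
2·Area = [(4·(-12) − m·(-8)) + (m·(-13) − 12·(-12))] + -44
       = -5·m + 52 = 127
⇒ m = -15.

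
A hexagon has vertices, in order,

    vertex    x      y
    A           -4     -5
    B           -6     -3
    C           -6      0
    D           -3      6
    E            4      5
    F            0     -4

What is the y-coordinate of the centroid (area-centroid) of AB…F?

Apply the surveyor's formula. First the cross-terms c_i = x_i·y_{i+1} − x_{i+1}·y_i:
  -18, -18, -36, -39, -16, -16  ⇒  2A = -143, A = -71.5.
Then Σ (y_i + y_{i+1})·c_i = -319, so ȳ = -319 / (6·(-71.5)) = 29/39.

29/39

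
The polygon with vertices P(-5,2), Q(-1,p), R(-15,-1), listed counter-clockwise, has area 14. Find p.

6

Write out the shoelace sum; only the two edges meeting at Q involve p:
2·Area = [((-5)·p − (-1)·2) + ((-1)·(-1) − (-15)·p)] + -35
       = 10·p + -32 = 28
⇒ p = 6.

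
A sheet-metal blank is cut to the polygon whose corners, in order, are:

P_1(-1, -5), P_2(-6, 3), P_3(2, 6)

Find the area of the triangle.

39.5

P_1→P_2: (-1)(3) − (-6)(-5) = -33
P_2→P_3: (-6)(6) − (2)(3) = -42
P_3→P_1: (2)(-5) − (-1)(6) = -4
Σ = -79
Area = |Σ|/2 = 39.5.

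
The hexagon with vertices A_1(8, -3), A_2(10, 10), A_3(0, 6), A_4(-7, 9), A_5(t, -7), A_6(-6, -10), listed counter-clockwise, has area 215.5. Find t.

-6

Write out the shoelace sum; only the two edges meeting at A_5 involve t:
2·Area = [((-7)·(-7) − t·9) + (t·(-10) − (-6)·(-7))] + 310
       = -19·t + 317 = 431
⇒ t = -6.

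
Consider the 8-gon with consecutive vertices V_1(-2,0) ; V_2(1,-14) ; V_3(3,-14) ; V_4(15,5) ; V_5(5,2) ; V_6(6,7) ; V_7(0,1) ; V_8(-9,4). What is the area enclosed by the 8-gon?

Σ = (28) + (28) + (225) + (5) + (23) + (6) + (9) + (8) = 332
Area = |Σ|/2 = 166.

166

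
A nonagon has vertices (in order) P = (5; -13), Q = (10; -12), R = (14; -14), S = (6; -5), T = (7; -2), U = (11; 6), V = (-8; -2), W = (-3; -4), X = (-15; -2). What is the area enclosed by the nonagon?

P→Q: (5)(-12) − (10)(-13) = 70
Q→R: (10)(-14) − (14)(-12) = 28
R→S: (14)(-5) − (6)(-14) = 14
S→T: (6)(-2) − (7)(-5) = 23
T→U: (7)(6) − (11)(-2) = 64
U→V: (11)(-2) − (-8)(6) = 26
V→W: (-8)(-4) − (-3)(-2) = 26
W→X: (-3)(-2) − (-15)(-4) = -54
X→P: (-15)(-13) − (5)(-2) = 205
Σ = 402
Area = |Σ|/2 = 201.

201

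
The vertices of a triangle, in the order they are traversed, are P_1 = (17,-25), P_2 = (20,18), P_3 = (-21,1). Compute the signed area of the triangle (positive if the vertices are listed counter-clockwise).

Cross-terms: 806, 398, 508  ⇒  Σ = 1712
Signed area = Σ/2 = 856 (positive ⇒ counter-clockwise traversal).

856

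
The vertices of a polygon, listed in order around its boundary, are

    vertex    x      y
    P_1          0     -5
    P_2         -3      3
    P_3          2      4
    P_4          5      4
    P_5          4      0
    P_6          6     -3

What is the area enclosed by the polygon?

51.5

Σ = (-15) + (-18) + (-12) + (-16) + (-12) + (-30) = -103
Area = |Σ|/2 = 51.5.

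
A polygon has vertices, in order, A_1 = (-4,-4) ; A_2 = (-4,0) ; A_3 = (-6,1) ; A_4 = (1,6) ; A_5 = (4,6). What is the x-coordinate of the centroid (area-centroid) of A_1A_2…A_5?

-263/201

Apply the surveyor's formula. First the cross-terms c_i = x_i·y_{i+1} − x_{i+1}·y_i:
  -16, -4, -37, -18, 8  ⇒  2A = -67, A = -33.5.
Then Σ (x_i + x_{i+1})·c_i = 263, so x̄ = 263 / (6·(-33.5)) = -263/201.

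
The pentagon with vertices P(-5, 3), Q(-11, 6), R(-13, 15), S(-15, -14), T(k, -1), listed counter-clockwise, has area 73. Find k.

-11

Write out the shoelace sum; only the two edges meeting at T involve k:
2·Area = [((-15)·(-1) − k·(-14)) + (k·3 − (-5)·(-1))] + 323
       = 17·k + 333 = 146
⇒ k = -11.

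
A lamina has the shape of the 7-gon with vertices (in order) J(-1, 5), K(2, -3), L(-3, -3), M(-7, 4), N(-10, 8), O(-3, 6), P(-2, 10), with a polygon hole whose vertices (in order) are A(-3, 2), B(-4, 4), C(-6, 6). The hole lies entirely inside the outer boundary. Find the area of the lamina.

Outer boundary:
Apply Gauss's area formula: 2A = Σ (x_i·y_{i+1} − x_{i+1}·y_i), indices taken mod 7.
Σ = (-7) + (-15) + (-33) + (-16) + (-36) + (-18) + (0) = -125
Area = |Σ|/2 = 62.5.
Hole:
Σ = (-4) + (0) + (6) = 2
Area = |Σ|/2 = 1.
Net area = 62.5 − 1 = 61.5.

61.5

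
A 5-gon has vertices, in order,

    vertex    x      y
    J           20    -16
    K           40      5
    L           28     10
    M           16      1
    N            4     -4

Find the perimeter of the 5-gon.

90

|JK| = √((20)² + (21)²) = √841 = 29
|KL| = √((-12)² + (5)²) = √169 = 13
|LM| = √((-12)² + (-9)²) = √225 = 15
|MN| = √((-12)² + (-5)²) = √169 = 13
|NJ| = √((16)² + (-12)²) = √400 = 20
Perimeter = 29 + 13 + 15 + 13 + 20 = 90.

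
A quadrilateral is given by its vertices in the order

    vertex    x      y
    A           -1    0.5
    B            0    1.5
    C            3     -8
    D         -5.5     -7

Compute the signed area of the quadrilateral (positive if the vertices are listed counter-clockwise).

Cross-terms: -1.5, -4.5, -65, -9.75  ⇒  Σ = -80.75
Signed area = Σ/2 = -40.375 (negative ⇒ clockwise traversal).

-40.375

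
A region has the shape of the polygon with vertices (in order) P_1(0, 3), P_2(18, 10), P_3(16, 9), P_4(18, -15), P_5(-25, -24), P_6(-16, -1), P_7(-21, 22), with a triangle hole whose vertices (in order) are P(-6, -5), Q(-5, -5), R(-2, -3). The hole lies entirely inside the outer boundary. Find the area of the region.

1027

Outer boundary:
Cross-terms: -54, 2, -402, -807, -359, -373, -63  ⇒  Σ = -2056
Area = |Σ|/2 = 1028.
Hole:
Apply the shoelace (surveyor's) formula: 2A = Σ (x_i·y_{i+1} − x_{i+1}·y_i), indices taken mod 3.
Σ = (5) + (5) + (-8) = 2
Area = |Σ|/2 = 1.
Net area = 1028 − 1 = 1027.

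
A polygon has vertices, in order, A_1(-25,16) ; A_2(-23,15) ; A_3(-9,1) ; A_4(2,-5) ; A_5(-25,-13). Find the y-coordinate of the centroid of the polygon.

Apply the shoelace formula. First the cross-terms c_i = x_i·y_{i+1} − x_{i+1}·y_i:
  -7, 112, 43, -151, -725  ⇒  2A = -728, A = -364.
Then Σ (y_i + y_{i+1})·c_i = 1946, so ȳ = 1946 / (6·(-364)) = -139/156.

-139/156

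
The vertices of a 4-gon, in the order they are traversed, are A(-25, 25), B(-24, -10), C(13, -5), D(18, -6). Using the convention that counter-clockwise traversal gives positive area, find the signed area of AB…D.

Apply the shoelace formula: 2A = Σ (x_i·y_{i+1} − x_{i+1}·y_i), indices taken mod 4.
Σ = (850) + (250) + (12) + (300) = 1412
Signed area = Σ/2 = 706 (positive ⇒ counter-clockwise traversal).

706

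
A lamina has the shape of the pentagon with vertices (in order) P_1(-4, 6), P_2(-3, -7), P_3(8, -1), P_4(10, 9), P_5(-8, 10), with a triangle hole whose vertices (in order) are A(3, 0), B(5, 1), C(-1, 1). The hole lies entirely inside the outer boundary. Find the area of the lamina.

Outer boundary:
Σ = (46) + (59) + (82) + (172) + (-8) = 351
Area = |Σ|/2 = 175.5.
Hole:
Apply the shoelace (surveyor's) formula: 2A = Σ (x_i·y_{i+1} − x_{i+1}·y_i), indices taken mod 3.
A→B: (3)(1) − (5)(0) = 3
B→C: (5)(1) − (-1)(1) = 6
C→A: (-1)(0) − (3)(1) = -3
Σ = 6
Area = |Σ|/2 = 3.
Net area = 175.5 − 3 = 172.5.

172.5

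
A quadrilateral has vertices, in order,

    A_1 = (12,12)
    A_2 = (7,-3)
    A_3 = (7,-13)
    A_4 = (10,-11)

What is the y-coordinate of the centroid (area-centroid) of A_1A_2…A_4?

-196/69

Apply Gauss's area formula. First the cross-terms c_i = x_i·y_{i+1} − x_{i+1}·y_i:
  -120, -70, 53, 252  ⇒  2A = 115, A = 57.5.
Then Σ (y_i + y_{i+1})·c_i = -980, so ȳ = -980 / (6·57.5) = -196/69.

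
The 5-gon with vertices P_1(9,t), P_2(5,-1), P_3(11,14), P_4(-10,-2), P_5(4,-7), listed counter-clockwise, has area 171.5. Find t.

The doubled signed area Σ (x_i y_{i+1} − x_{i+1} y_i) is linear in t.
With t=0 it equals 331; the coefficient of t is -1 (from the two edges through P_1).
So -1·t + 331 = 2·171.5 = 343 ⇒ t = -12.

-12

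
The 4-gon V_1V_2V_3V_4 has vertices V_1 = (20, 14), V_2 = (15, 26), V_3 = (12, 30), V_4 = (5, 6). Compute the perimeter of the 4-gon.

60

|V_1V_2| = √((-5)² + (12)²) = √169 = 13
|V_2V_3| = √((-3)² + (4)²) = √25 = 5
|V_3V_4| = √((-7)² + (-24)²) = √625 = 25
|V_4V_1| = √((15)² + (8)²) = √289 = 17
Perimeter = 13 + 5 + 25 + 17 = 60.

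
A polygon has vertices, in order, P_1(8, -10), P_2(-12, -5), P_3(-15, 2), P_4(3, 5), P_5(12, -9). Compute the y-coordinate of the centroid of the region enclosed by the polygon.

-226/95

Apply Gauss's area formula. First the cross-terms c_i = x_i·y_{i+1} − x_{i+1}·y_i:
  -160, -99, -81, -87, -48  ⇒  2A = -475, A = -237.5.
Then Σ (y_i + y_{i+1})·c_i = 3390, so ȳ = 3390 / (6·(-237.5)) = -226/95.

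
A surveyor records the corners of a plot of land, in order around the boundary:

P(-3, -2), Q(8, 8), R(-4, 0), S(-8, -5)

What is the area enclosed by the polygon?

Apply Gauss's area formula: 2A = Σ (x_i·y_{i+1} − x_{i+1}·y_i), indices taken mod 4.
Σ = (-8) + (32) + (20) + (1) = 45
Area = |Σ|/2 = 22.5.

22.5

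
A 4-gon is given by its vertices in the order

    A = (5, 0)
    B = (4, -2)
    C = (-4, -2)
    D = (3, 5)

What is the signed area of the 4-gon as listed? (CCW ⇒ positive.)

Apply the shoelace (surveyor's) formula: 2A = Σ (x_i·y_{i+1} − x_{i+1}·y_i), indices taken mod 4.
A→B: (5)(-2) − (4)(0) = -10
B→C: (4)(-2) − (-4)(-2) = -16
C→D: (-4)(5) − (3)(-2) = -14
D→A: (3)(0) − (5)(5) = -25
Σ = -65
Signed area = Σ/2 = -32.5 (negative ⇒ clockwise traversal).

-32.5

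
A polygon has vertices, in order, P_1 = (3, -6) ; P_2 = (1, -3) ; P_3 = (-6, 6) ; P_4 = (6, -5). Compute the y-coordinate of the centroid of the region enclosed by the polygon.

Apply the surveyor's formula. First the cross-terms c_i = x_i·y_{i+1} − x_{i+1}·y_i:
  -3, -12, -6, -21  ⇒  2A = -42, A = -21.
Then Σ (y_i + y_{i+1})·c_i = 216, so ȳ = 216 / (6·(-21)) = -12/7.

-12/7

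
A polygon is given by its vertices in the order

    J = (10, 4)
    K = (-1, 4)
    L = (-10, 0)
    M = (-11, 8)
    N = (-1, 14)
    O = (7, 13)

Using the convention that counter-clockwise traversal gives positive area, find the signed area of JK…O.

-177.5

Apply the shoelace formula: 2A = Σ (x_i·y_{i+1} − x_{i+1}·y_i), indices taken mod 6.
Σ = (44) + (40) + (-80) + (-146) + (-111) + (-102) = -355
Signed area = Σ/2 = -177.5 (negative ⇒ clockwise traversal).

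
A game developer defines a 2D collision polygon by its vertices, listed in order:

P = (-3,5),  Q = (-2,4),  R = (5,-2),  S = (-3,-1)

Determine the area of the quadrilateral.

23.5

Apply the surveyor's formula: 2A = Σ (x_i·y_{i+1} − x_{i+1}·y_i), indices taken mod 4.
Σ = (-2) + (-16) + (-11) + (-18) = -47
Area = |Σ|/2 = 23.5.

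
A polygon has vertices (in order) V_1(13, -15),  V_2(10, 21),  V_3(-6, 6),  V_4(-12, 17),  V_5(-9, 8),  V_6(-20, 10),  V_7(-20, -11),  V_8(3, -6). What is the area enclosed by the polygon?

Apply the surveyor's formula: 2A = Σ (x_i·y_{i+1} − x_{i+1}·y_i), indices taken mod 8.
Cross-terms: 423, 186, -30, 57, 70, 420, 153, 33  ⇒  Σ = 1312
Area = |Σ|/2 = 656.

656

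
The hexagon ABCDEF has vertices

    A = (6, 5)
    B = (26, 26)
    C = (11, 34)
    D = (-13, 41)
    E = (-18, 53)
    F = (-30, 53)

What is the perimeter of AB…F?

156

|AB| = √((20)² + (21)²) = √841 = 29
|BC| = √((-15)² + (8)²) = √289 = 17
|CD| = √((-24)² + (7)²) = √625 = 25
|DE| = √((-5)² + (12)²) = √169 = 13
|EF| = √((-12)² + (0)²) = √144 = 12
|FA| = √((36)² + (-48)²) = √3600 = 60
Perimeter = 29 + 17 + 25 + 13 + 12 + 60 = 156.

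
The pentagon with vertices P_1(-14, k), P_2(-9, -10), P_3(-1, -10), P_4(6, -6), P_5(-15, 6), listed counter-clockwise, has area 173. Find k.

Write out the shoelace sum; only the two edges meeting at P_1 involve k:
2·Area = [((-15)·k − (-14)·6) + ((-14)·(-10) − (-9)·k)] + 92
       = -6·k + 316 = 346
⇒ k = -5.

-5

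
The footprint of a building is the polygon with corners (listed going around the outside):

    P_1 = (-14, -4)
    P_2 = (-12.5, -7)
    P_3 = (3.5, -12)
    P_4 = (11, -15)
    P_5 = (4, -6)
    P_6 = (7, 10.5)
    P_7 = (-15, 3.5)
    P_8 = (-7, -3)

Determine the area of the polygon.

P_1→P_2: (-14)(-7) − (-12.5)(-4) = 48
P_2→P_3: (-12.5)(-12) − (3.5)(-7) = 174.5
P_3→P_4: (3.5)(-15) − (11)(-12) = 79.5
P_4→P_5: (11)(-6) − (4)(-15) = -6
P_5→P_6: (4)(10.5) − (7)(-6) = 84
P_6→P_7: (7)(3.5) − (-15)(10.5) = 182
P_7→P_8: (-15)(-3) − (-7)(3.5) = 69.5
P_8→P_1: (-7)(-4) − (-14)(-3) = -14
Σ = 617.5
Area = |Σ|/2 = 308.75.

308.75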